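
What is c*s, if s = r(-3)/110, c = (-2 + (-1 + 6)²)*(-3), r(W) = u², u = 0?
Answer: 0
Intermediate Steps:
r(W) = 0 (r(W) = 0² = 0)
c = -69 (c = (-2 + 5²)*(-3) = (-2 + 25)*(-3) = 23*(-3) = -69)
s = 0 (s = 0/110 = 0*(1/110) = 0)
c*s = -69*0 = 0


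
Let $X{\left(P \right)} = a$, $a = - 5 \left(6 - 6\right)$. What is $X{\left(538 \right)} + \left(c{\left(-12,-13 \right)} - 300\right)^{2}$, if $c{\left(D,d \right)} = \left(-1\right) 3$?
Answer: $91809$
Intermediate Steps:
$c{\left(D,d \right)} = -3$
$a = 0$ ($a = \left(-5\right) 0 = 0$)
$X{\left(P \right)} = 0$
$X{\left(538 \right)} + \left(c{\left(-12,-13 \right)} - 300\right)^{2} = 0 + \left(-3 - 300\right)^{2} = 0 + \left(-303\right)^{2} = 0 + 91809 = 91809$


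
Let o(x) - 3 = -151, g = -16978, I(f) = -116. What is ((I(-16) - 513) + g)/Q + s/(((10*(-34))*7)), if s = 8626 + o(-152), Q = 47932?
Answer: -112068039/28519540 ≈ -3.9295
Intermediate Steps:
o(x) = -148 (o(x) = 3 - 151 = -148)
s = 8478 (s = 8626 - 148 = 8478)
((I(-16) - 513) + g)/Q + s/(((10*(-34))*7)) = ((-116 - 513) - 16978)/47932 + 8478/(((10*(-34))*7)) = (-629 - 16978)*(1/47932) + 8478/((-340*7)) = -17607*1/47932 + 8478/(-2380) = -17607/47932 + 8478*(-1/2380) = -17607/47932 - 4239/1190 = -112068039/28519540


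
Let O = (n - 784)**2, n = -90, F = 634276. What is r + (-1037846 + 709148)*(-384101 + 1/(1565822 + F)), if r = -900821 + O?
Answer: 46294863103239916/366683 ≈ 1.2625e+11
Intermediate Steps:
O = 763876 (O = (-90 - 784)**2 = (-874)**2 = 763876)
r = -136945 (r = -900821 + 763876 = -136945)
r + (-1037846 + 709148)*(-384101 + 1/(1565822 + F)) = -136945 + (-1037846 + 709148)*(-384101 + 1/(1565822 + 634276)) = -136945 - 328698*(-384101 + 1/2200098) = -136945 - 328698*(-845059841897/2200098) = -136945 + 46294913318643351/366683 = 46294863103239916/366683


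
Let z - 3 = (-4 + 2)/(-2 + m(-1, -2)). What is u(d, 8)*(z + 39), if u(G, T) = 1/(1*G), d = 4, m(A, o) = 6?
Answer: 83/8 ≈ 10.375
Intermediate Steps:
u(G, T) = 1/G
z = 5/2 (z = 3 + (-4 + 2)/(-2 + 6) = 3 - 2/4 = 3 - 2*1/4 = 3 - 1/2 = 5/2 ≈ 2.5000)
u(d, 8)*(z + 39) = (5/2 + 39)/4 = (1/4)*(83/2) = 83/8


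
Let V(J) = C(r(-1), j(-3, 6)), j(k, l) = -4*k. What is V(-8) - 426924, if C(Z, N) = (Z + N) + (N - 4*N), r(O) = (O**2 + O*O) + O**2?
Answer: -426945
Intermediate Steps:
r(O) = 3*O**2 (r(O) = (O**2 + O**2) + O**2 = 2*O**2 + O**2 = 3*O**2)
C(Z, N) = Z - 2*N (C(Z, N) = (N + Z) - 3*N = Z - 2*N)
V(J) = -21 (V(J) = 3*(-1)**2 - (-8)*(-3) = 3*1 - 2*12 = 3 - 24 = -21)
V(-8) - 426924 = -21 - 426924 = -426945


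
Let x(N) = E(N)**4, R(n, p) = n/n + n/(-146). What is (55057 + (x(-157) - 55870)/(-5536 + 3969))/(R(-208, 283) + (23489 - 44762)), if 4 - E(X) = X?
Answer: 10686616949/608290596 ≈ 17.568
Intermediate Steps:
E(X) = 4 - X
R(n, p) = 1 - n/146 (R(n, p) = 1 + n*(-1/146) = 1 - n/146)
x(N) = (4 - N)**4
(55057 + (x(-157) - 55870)/(-5536 + 3969))/(R(-208, 283) + (23489 - 44762)) = (55057 + ((-4 - 157)**4 - 55870)/(-5536 + 3969))/((1 - 1/146*(-208)) + (23489 - 44762)) = (55057 + ((-161)**4 - 55870)/(-1567))/((1 + 104/73) - 21273) = (55057 + (671898241 - 55870)*(-1/1567))/(177/73 - 21273) = (55057 + 671842371*(-1/1567))/(-1552752/73) = (55057 - 671842371/1567)*(-73/1552752) = -585568052/1567*(-73/1552752) = 10686616949/608290596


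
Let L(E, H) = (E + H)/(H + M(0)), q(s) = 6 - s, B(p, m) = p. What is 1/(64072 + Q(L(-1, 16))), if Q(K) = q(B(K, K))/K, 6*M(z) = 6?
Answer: 5/320389 ≈ 1.5606e-5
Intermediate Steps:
M(z) = 1 (M(z) = (⅙)*6 = 1)
L(E, H) = (E + H)/(1 + H) (L(E, H) = (E + H)/(H + 1) = (E + H)/(1 + H))
Q(K) = (6 - K)/K
1/(64072 + Q(L(-1, 16))) = 1/(64072 + (6 - (-1 + 16)/(1 + 16))/(((-1 + 16)/(1 + 16)))) = 1/(64072 + (6 - 15/17)/((15/17))) = 1/(64072 + (6 - 15/17)/(((1/17)*15))) = 1/(64072 + (6 - 1*15/17)/(15/17)) = 1/(64072 + 17*(6 - 15/17)/15) = 1/(64072 + (17/15)*(87/17)) = 1/(64072 + 29/5) = 1/(320389/5) = 5/320389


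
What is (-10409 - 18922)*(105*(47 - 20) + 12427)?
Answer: -447649722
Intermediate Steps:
(-10409 - 18922)*(105*(47 - 20) + 12427) = -29331*(105*27 + 12427) = -29331*(2835 + 12427) = -29331*15262 = -447649722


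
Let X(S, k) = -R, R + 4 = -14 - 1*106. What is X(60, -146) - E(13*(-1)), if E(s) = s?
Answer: 137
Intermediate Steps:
R = -124 (R = -4 + (-14 - 1*106) = -4 + (-14 - 106) = -4 - 120 = -124)
X(S, k) = 124 (X(S, k) = -1*(-124) = 124)
X(60, -146) - E(13*(-1)) = 124 - 13*(-1) = 124 - 1*(-13) = 124 + 13 = 137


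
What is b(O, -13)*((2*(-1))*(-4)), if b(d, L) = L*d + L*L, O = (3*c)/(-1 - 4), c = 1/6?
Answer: 6812/5 ≈ 1362.4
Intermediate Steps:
c = 1/6 ≈ 0.16667
O = -1/10 (O = (3*(1/6))/(-1 - 4) = (1/2)/(-5) = (1/2)*(-1/5) = -1/10 ≈ -0.10000)
b(d, L) = L**2 + L*d (b(d, L) = L*d + L**2 = L**2 + L*d)
b(O, -13)*((2*(-1))*(-4)) = (-13*(-13 - 1/10))*((2*(-1))*(-4)) = (-13*(-131/10))*(-2*(-4)) = (1703/10)*8 = 6812/5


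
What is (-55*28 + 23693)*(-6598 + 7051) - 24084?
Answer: 10011225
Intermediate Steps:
(-55*28 + 23693)*(-6598 + 7051) - 24084 = (-1540 + 23693)*453 - 24084 = 22153*453 - 24084 = 10035309 - 24084 = 10011225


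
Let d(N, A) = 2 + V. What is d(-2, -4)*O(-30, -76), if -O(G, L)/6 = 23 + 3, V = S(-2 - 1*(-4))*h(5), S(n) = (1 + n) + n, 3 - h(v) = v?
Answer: 1248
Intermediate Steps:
h(v) = 3 - v
S(n) = 1 + 2*n
V = -10 (V = (1 + 2*(-2 - 1*(-4)))*(3 - 1*5) = (1 + 2*(-2 + 4))*(3 - 5) = (1 + 2*2)*(-2) = (1 + 4)*(-2) = 5*(-2) = -10)
d(N, A) = -8 (d(N, A) = 2 - 10 = -8)
O(G, L) = -156 (O(G, L) = -6*(23 + 3) = -6*26 = -156)
d(-2, -4)*O(-30, -76) = -8*(-156) = 1248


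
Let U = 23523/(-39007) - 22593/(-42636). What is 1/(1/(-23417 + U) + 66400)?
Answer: 2115311051/140456653696068 ≈ 1.5060e-5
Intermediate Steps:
U = -6607/90332 (U = 23523*(-1/39007) - 22593*(-1/42636) = -23523/39007 + 443/836 = -6607/90332 ≈ -0.073141)
1/(1/(-23417 + U) + 66400) = 1/(1/(-23417 - 6607/90332) + 66400) = 1/(1/(-2115311051/90332) + 66400) = 1/(-90332/2115311051 + 66400) = 1/(140456653696068/2115311051) = 2115311051/140456653696068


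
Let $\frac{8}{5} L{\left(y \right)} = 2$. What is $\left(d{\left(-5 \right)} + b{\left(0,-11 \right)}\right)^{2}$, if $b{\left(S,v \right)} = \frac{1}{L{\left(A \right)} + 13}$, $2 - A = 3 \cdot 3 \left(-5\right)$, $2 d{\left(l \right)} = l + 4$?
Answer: $\frac{2401}{12996} \approx 0.18475$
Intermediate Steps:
$d{\left(l \right)} = 2 + \frac{l}{2}$ ($d{\left(l \right)} = \frac{l + 4}{2} = \frac{4 + l}{2} = 2 + \frac{l}{2}$)
$A = 47$ ($A = 2 - 3 \cdot 3 \left(-5\right) = 2 - 9 \left(-5\right) = 2 - -45 = 2 + 45 = 47$)
$L{\left(y \right)} = \frac{5}{4}$ ($L{\left(y \right)} = \frac{5}{8} \cdot 2 = \frac{5}{4}$)
$b{\left(S,v \right)} = \frac{4}{57}$ ($b{\left(S,v \right)} = \frac{1}{\frac{5}{4} + 13} = \frac{1}{\frac{57}{4}} = \frac{4}{57}$)
$\left(d{\left(-5 \right)} + b{\left(0,-11 \right)}\right)^{2} = \left(\left(2 + \frac{1}{2} \left(-5\right)\right) + \frac{4}{57}\right)^{2} = \left(\left(2 - \frac{5}{2}\right) + \frac{4}{57}\right)^{2} = \left(- \frac{1}{2} + \frac{4}{57}\right)^{2} = \left(- \frac{49}{114}\right)^{2} = \frac{2401}{12996}$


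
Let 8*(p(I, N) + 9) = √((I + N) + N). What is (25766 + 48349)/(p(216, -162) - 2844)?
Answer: -125303760/4823473 - 32940*I*√3/4823473 ≈ -25.978 - 0.011828*I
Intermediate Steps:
p(I, N) = -9 + √(I + 2*N)/8 (p(I, N) = -9 + √((I + N) + N)/8 = -9 + √(I + 2*N)/8)
(25766 + 48349)/(p(216, -162) - 2844) = (25766 + 48349)/((-9 + √(216 + 2*(-162))/8) - 2844) = 74115/((-9 + √(216 - 324)/8) - 2844) = 74115/((-9 + √(-108)/8) - 2844) = 74115/((-9 + (6*I*√3)/8) - 2844) = 74115/((-9 + 3*I*√3/4) - 2844) = 74115/(-2853 + 3*I*√3/4)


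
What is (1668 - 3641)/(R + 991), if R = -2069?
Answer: 1973/1078 ≈ 1.8302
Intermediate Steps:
(1668 - 3641)/(R + 991) = (1668 - 3641)/(-2069 + 991) = -1973/(-1078) = -1973*(-1/1078) = 1973/1078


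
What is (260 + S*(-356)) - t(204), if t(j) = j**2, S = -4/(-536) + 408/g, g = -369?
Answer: -337592818/8241 ≈ -40965.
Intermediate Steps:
S = -18101/16482 (S = -4/(-536) + 408/(-369) = -4*(-1/536) + 408*(-1/369) = 1/134 - 136/123 = -18101/16482 ≈ -1.0982)
(260 + S*(-356)) - t(204) = (260 - 18101/16482*(-356)) - 1*204**2 = (260 + 3221978/8241) - 1*41616 = 5364638/8241 - 41616 = -337592818/8241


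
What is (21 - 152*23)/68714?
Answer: -3475/68714 ≈ -0.050572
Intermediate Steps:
(21 - 152*23)/68714 = (21 - 3496)*(1/68714) = -3475*1/68714 = -3475/68714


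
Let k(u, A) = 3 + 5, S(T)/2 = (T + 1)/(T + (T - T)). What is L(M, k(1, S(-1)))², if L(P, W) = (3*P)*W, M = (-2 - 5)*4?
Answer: 451584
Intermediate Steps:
S(T) = 2*(1 + T)/T (S(T) = 2*((T + 1)/(T + (T - T))) = 2*((1 + T)/(T + 0)) = 2*((1 + T)/T) = 2*(1 + T)/T)
M = -28 (M = -7*4 = -28)
k(u, A) = 8
L(P, W) = 3*P*W
L(M, k(1, S(-1)))² = (3*(-28)*8)² = (-672)² = 451584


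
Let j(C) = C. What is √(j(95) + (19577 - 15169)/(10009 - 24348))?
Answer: √19469451183/14339 ≈ 9.7310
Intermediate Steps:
√(j(95) + (19577 - 15169)/(10009 - 24348)) = √(95 + (19577 - 15169)/(10009 - 24348)) = √(95 + 4408/(-14339)) = √(95 + 4408*(-1/14339)) = √(95 - 4408/14339) = √(1357797/14339) = √19469451183/14339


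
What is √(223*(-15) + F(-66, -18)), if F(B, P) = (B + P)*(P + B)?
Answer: √3711 ≈ 60.918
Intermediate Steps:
F(B, P) = (B + P)² (F(B, P) = (B + P)*(B + P) = (B + P)²)
√(223*(-15) + F(-66, -18)) = √(223*(-15) + (-66 - 18)²) = √(-3345 + (-84)²) = √(-3345 + 7056) = √3711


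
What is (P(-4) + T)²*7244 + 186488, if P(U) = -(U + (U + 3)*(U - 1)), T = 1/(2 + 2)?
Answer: 762251/4 ≈ 1.9056e+5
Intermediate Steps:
T = ¼ (T = 1/4 = ¼ ≈ 0.25000)
P(U) = -U - (-1 + U)*(3 + U) (P(U) = -(U + (3 + U)*(-1 + U)) = -(U + (-1 + U)*(3 + U)) = -U - (-1 + U)*(3 + U))
(P(-4) + T)²*7244 + 186488 = ((3 - 1*(-4)² - 3*(-4)) + ¼)²*7244 + 186488 = ((3 - 1*16 + 12) + ¼)²*7244 + 186488 = ((3 - 16 + 12) + ¼)²*7244 + 186488 = (-1 + ¼)²*7244 + 186488 = (-¾)²*7244 + 186488 = (9/16)*7244 + 186488 = 16299/4 + 186488 = 762251/4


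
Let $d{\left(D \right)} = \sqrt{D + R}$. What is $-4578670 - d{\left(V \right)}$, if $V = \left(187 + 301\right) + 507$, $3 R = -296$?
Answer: $-4578670 - \frac{\sqrt{8067}}{3} \approx -4.5787 \cdot 10^{6}$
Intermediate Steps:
$R = - \frac{296}{3}$ ($R = \frac{1}{3} \left(-296\right) = - \frac{296}{3} \approx -98.667$)
$V = 995$ ($V = 488 + 507 = 995$)
$d{\left(D \right)} = \sqrt{- \frac{296}{3} + D}$ ($d{\left(D \right)} = \sqrt{D - \frac{296}{3}} = \sqrt{- \frac{296}{3} + D}$)
$-4578670 - d{\left(V \right)} = -4578670 - \frac{\sqrt{-888 + 9 \cdot 995}}{3} = -4578670 - \frac{\sqrt{-888 + 8955}}{3} = -4578670 - \frac{\sqrt{8067}}{3}$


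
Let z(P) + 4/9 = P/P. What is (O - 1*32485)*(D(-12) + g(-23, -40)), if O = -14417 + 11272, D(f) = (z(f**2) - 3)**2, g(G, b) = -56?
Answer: 144372760/81 ≈ 1.7824e+6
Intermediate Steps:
z(P) = 5/9 (z(P) = -4/9 + P/P = -4/9 + 1 = 5/9)
D(f) = 484/81 (D(f) = (5/9 - 3)**2 = (-22/9)**2 = 484/81)
O = -3145
(O - 1*32485)*(D(-12) + g(-23, -40)) = (-3145 - 1*32485)*(484/81 - 56) = (-3145 - 32485)*(-4052/81) = -35630*(-4052/81) = 144372760/81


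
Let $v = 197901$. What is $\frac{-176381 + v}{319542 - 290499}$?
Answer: $\frac{21520}{29043} \approx 0.74097$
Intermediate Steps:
$\frac{-176381 + v}{319542 - 290499} = \frac{-176381 + 197901}{319542 - 290499} = \frac{21520}{29043}$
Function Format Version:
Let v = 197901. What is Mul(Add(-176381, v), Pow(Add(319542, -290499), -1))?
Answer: Rational(21520, 29043) ≈ 0.74097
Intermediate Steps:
Mul(Add(-176381, v), Pow(Add(319542, -290499), -1)) = Mul(Add(-176381, 197901), Pow(Add(319542, -290499), -1)) = Mul(21520, Pow(29043, -1)) = Mul(21520, Rational(1, 29043)) = Rational(21520, 29043)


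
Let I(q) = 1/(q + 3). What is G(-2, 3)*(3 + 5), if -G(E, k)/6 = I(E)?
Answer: -48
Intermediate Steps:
I(q) = 1/(3 + q)
G(E, k) = -6/(3 + E)
G(-2, 3)*(3 + 5) = (-6/(3 - 2))*(3 + 5) = -6/1*8 = -6*1*8 = -6*8 = -48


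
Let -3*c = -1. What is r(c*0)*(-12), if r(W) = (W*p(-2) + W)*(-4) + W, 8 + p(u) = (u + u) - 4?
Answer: 0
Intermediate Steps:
p(u) = -12 + 2*u (p(u) = -8 + ((u + u) - 4) = -8 + (2*u - 4) = -8 + (-4 + 2*u) = -12 + 2*u)
c = 1/3 (c = -1/3*(-1) = 1/3 ≈ 0.33333)
r(W) = 61*W (r(W) = (W*(-12 + 2*(-2)) + W)*(-4) + W = (W*(-12 - 4) + W)*(-4) + W = (W*(-16) + W)*(-4) + W = (-16*W + W)*(-4) + W = -15*W*(-4) + W = 60*W + W = 61*W)
r(c*0)*(-12) = (61*((1/3)*0))*(-12) = (61*0)*(-12) = 0*(-12) = 0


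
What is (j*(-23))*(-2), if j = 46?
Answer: 2116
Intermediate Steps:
(j*(-23))*(-2) = (46*(-23))*(-2) = -1058*(-2) = 2116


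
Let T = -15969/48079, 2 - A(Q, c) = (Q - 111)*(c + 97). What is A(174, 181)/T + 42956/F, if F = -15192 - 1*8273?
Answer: 19755892482956/374712585 ≈ 52723.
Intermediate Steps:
F = -23465 (F = -15192 - 8273 = -23465)
A(Q, c) = 2 - (-111 + Q)*(97 + c) (A(Q, c) = 2 - (Q - 111)*(c + 97) = 2 - (-111 + Q)*(97 + c))
T = -15969/48079 (T = -15969*1/48079 = -15969/48079 ≈ -0.33214)
A(174, 181)/T + 42956/F = (10769 - 97*174 + 111*181 - 1*174*181)/(-15969/48079) + 42956/(-23465) = (10769 - 16878 + 20091 - 31494)*(-48079/15969) + 42956*(-1/23465) = -17512*(-48079/15969) - 42956/23465 = 841959448/15969 - 42956/23465 = 19755892482956/374712585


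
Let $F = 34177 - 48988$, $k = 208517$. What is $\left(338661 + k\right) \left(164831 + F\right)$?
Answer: $82087643560$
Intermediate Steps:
$F = -14811$
$\left(338661 + k\right) \left(164831 + F\right) = \left(338661 + 208517\right) \left(164831 - 14811\right) = 547178 \cdot 150020 = 82087643560$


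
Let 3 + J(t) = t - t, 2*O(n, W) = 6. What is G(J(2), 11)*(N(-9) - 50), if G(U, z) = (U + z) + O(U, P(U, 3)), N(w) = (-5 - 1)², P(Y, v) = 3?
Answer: -154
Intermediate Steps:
O(n, W) = 3 (O(n, W) = (½)*6 = 3)
N(w) = 36 (N(w) = (-6)² = 36)
J(t) = -3 (J(t) = -3 + (t - t) = -3 + 0 = -3)
G(U, z) = 3 + U + z (G(U, z) = (U + z) + 3 = 3 + U + z)
G(J(2), 11)*(N(-9) - 50) = (3 - 3 + 11)*(36 - 50) = 11*(-14) = -154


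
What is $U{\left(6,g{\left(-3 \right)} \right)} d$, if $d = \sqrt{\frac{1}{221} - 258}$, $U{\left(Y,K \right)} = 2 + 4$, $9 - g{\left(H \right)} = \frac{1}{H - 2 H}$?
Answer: $\frac{6 i \sqrt{12600757}}{221} \approx 96.373 i$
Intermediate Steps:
$g{\left(H \right)} = 9 + \frac{1}{H}$ ($g{\left(H \right)} = 9 - \frac{1}{H - 2 H} = 9 - \frac{1}{\left(-1\right) H} = 9 - - \frac{1}{H} = 9 + \frac{1}{H}$)
$U{\left(Y,K \right)} = 6$
$d = \frac{i \sqrt{12600757}}{221}$ ($d = \sqrt{\frac{1}{221} - 258} = \sqrt{- \frac{57017}{221}} = \frac{i \sqrt{12600757}}{221} \approx 16.062 i$)
$U{\left(6,g{\left(-3 \right)} \right)} d = 6 \frac{i \sqrt{12600757}}{221} = \frac{6 i \sqrt{12600757}}{221}$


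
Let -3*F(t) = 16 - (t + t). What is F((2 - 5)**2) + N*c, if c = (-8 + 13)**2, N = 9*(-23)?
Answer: -15523/3 ≈ -5174.3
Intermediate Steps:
N = -207
c = 25 (c = 5**2 = 25)
F(t) = -16/3 + 2*t/3 (F(t) = -(16 - (t + t))/3 = -(16 - 2*t)/3 = -16/3 + 2*t/3)
F((2 - 5)**2) + N*c = (-16/3 + 2*(2 - 5)**2/3) - 207*25 = (-16/3 + (2/3)*(-3)**2) - 5175 = (-16/3 + (2/3)*9) - 5175 = (-16/3 + 6) - 5175 = 2/3 - 5175 = -15523/3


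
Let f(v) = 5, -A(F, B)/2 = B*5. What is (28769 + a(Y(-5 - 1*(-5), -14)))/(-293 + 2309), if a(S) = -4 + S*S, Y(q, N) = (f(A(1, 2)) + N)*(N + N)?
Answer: 92269/2016 ≈ 45.768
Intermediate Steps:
A(F, B) = -10*B (A(F, B) = -2*B*5 = -10*B)
Y(q, N) = 2*N*(5 + N) (Y(q, N) = (5 + N)*(N + N) = (5 + N)*(2*N) = 2*N*(5 + N))
a(S) = -4 + S**2
(28769 + a(Y(-5 - 1*(-5), -14)))/(-293 + 2309) = (28769 + (-4 + (2*(-14)*(5 - 14))**2))/(-293 + 2309) = (28769 + (-4 + (2*(-14)*(-9))**2))/2016 = (28769 + (-4 + 252**2))*(1/2016) = (28769 + (-4 + 63504))*(1/2016) = (28769 + 63500)*(1/2016) = 92269*(1/2016) = 92269/2016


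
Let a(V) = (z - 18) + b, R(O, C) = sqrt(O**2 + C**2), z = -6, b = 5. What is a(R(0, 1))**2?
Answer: 361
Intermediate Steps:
R(O, C) = sqrt(C**2 + O**2)
a(V) = -19 (a(V) = (-6 - 18) + 5 = -24 + 5 = -19)
a(R(0, 1))**2 = (-19)**2 = 361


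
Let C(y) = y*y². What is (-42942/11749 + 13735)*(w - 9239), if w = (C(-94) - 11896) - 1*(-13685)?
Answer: -135199667379482/11749 ≈ -1.1507e+10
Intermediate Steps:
C(y) = y³
w = -828795 (w = ((-94)³ - 11896) - 1*(-13685) = (-830584 - 11896) + 13685 = -842480 + 13685 = -828795)
(-42942/11749 + 13735)*(w - 9239) = (-42942/11749 + 13735)*(-828795 - 9239) = (-42942*1/11749 + 13735)*(-838034) = (-42942/11749 + 13735)*(-838034) = (161329573/11749)*(-838034) = -135199667379482/11749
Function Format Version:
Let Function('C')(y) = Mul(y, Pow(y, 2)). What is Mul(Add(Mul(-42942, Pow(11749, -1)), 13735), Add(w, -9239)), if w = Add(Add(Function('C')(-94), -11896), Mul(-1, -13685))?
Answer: Rational(-135199667379482, 11749) ≈ -1.1507e+10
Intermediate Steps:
Function('C')(y) = Pow(y, 3)
w = -828795 (w = Add(Add(Pow(-94, 3), -11896), Mul(-1, -13685)) = Add(Add(-830584, -11896), 13685) = Add(-842480, 13685) = -828795)
Mul(Add(Mul(-42942, Pow(11749, -1)), 13735), Add(w, -9239)) = Mul(Add(Mul(-42942, Pow(11749, -1)), 13735), Add(-828795, -9239)) = Mul(Add(Mul(-42942, Rational(1, 11749)), 13735), -838034) = Mul(Add(Rational(-42942, 11749), 13735), -838034) = Mul(Rational(161329573, 11749), -838034) = Rational(-135199667379482, 11749)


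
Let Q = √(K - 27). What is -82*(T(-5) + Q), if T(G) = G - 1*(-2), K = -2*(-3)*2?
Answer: 246 - 82*I*√15 ≈ 246.0 - 317.58*I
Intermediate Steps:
K = 12 (K = 6*2 = 12)
T(G) = 2 + G (T(G) = G + 2 = 2 + G)
Q = I*√15 (Q = √(12 - 27) = √(-15) = I*√15 ≈ 3.873*I)
-82*(T(-5) + Q) = -82*((2 - 5) + I*√15) = -82*(-3 + I*√15) = 246 - 82*I*√15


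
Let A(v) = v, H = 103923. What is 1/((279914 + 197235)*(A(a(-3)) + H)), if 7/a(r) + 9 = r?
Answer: 12/595037726281 ≈ 2.0167e-11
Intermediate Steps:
a(r) = 7/(-9 + r)
1/((279914 + 197235)*(A(a(-3)) + H)) = 1/((279914 + 197235)*(7/(-9 - 3) + 103923)) = 1/(477149*(7/(-12) + 103923)) = 1/(477149*(7*(-1/12) + 103923)) = 1/(477149*(-7/12 + 103923)) = 1/(477149*(1247069/12)) = 1/(595037726281/12) = 12/595037726281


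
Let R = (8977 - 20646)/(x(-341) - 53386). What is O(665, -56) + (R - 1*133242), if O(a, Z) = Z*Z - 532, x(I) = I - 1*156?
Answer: -7039155685/53883 ≈ -1.3064e+5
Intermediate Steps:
x(I) = -156 + I (x(I) = I - 156 = -156 + I)
O(a, Z) = -532 + Z**2 (O(a, Z) = Z**2 - 532 = -532 + Z**2)
R = 11669/53883 (R = (8977 - 20646)/((-156 - 341) - 53386) = -11669/(-497 - 53386) = -11669/(-53883) = -11669*(-1/53883) = 11669/53883 ≈ 0.21656)
O(665, -56) + (R - 1*133242) = (-532 + (-56)**2) + (11669/53883 - 1*133242) = (-532 + 3136) + (11669/53883 - 133242) = 2604 - 7179467017/53883 = -7039155685/53883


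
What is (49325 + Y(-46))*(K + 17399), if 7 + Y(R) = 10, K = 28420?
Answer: 2260159632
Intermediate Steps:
Y(R) = 3 (Y(R) = -7 + 10 = 3)
(49325 + Y(-46))*(K + 17399) = (49325 + 3)*(28420 + 17399) = 49328*45819 = 2260159632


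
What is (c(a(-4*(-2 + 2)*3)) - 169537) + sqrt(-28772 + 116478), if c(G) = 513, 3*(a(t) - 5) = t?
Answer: -169024 + sqrt(87706) ≈ -1.6873e+5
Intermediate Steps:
a(t) = 5 + t/3
(c(a(-4*(-2 + 2)*3)) - 169537) + sqrt(-28772 + 116478) = (513 - 169537) + sqrt(-28772 + 116478) = -169024 + sqrt(87706)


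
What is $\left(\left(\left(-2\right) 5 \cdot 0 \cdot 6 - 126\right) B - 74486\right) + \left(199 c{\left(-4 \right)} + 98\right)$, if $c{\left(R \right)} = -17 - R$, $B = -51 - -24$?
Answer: $-73573$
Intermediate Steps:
$B = -27$ ($B = -51 + 24 = -27$)
$\left(\left(\left(-2\right) 5 \cdot 0 \cdot 6 - 126\right) B - 74486\right) + \left(199 c{\left(-4 \right)} + 98\right) = \left(\left(\left(-2\right) 5 \cdot 0 \cdot 6 - 126\right) \left(-27\right) - 74486\right) + \left(199 \left(-17 - -4\right) + 98\right) = \left(\left(\left(-10\right) 0 - 126\right) \left(-27\right) - 74486\right) + \left(199 \left(-17 + 4\right) + 98\right) = \left(\left(0 - 126\right) \left(-27\right) - 74486\right) + \left(199 \left(-13\right) + 98\right) = \left(\left(-126\right) \left(-27\right) - 74486\right) + \left(-2587 + 98\right) = \left(3402 - 74486\right) - 2489 = -71084 - 2489 = -73573$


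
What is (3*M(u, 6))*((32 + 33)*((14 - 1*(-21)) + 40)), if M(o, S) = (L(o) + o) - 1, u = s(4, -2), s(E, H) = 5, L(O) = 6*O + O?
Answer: 570375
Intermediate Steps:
L(O) = 7*O
u = 5
M(o, S) = -1 + 8*o (M(o, S) = (7*o + o) - 1 = 8*o - 1 = -1 + 8*o)
(3*M(u, 6))*((32 + 33)*((14 - 1*(-21)) + 40)) = (3*(-1 + 8*5))*((32 + 33)*((14 - 1*(-21)) + 40)) = (3*(-1 + 40))*(65*((14 + 21) + 40)) = (3*39)*(65*(35 + 40)) = 117*(65*75) = 117*4875 = 570375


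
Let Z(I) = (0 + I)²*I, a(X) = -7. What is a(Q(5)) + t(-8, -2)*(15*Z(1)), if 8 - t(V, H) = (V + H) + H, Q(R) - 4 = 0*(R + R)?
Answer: 293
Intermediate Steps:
Q(R) = 4 (Q(R) = 4 + 0*(R + R) = 4 + 0*(2*R) = 4 + 0 = 4)
Z(I) = I³ (Z(I) = I²*I = I³)
t(V, H) = 8 - V - 2*H (t(V, H) = 8 - ((V + H) + H) = 8 - ((H + V) + H) = 8 - (V + 2*H) = 8 + (-V - 2*H) = 8 - V - 2*H)
a(Q(5)) + t(-8, -2)*(15*Z(1)) = -7 + (8 - 1*(-8) - 2*(-2))*(15*1³) = -7 + (8 + 8 + 4)*(15*1) = -7 + 20*15 = -7 + 300 = 293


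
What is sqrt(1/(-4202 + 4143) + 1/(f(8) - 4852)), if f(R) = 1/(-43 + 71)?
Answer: I*sqrt(122464421735)/2671815 ≈ 0.13098*I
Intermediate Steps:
f(R) = 1/28
sqrt(1/(-4202 + 4143) + 1/(f(8) - 4852)) = sqrt(1/(-4202 + 4143) + 1/(1/28 - 4852)) = sqrt(1/(-59) + 1/(-135855/28)) = sqrt(-1/59 - 28/135855) = sqrt(-137507/8015445) = I*sqrt(122464421735)/2671815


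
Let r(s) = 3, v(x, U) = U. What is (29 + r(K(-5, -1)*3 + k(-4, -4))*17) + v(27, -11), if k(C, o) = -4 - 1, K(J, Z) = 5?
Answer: 69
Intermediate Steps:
k(C, o) = -5
(29 + r(K(-5, -1)*3 + k(-4, -4))*17) + v(27, -11) = (29 + 3*17) - 11 = (29 + 51) - 11 = 80 - 11 = 69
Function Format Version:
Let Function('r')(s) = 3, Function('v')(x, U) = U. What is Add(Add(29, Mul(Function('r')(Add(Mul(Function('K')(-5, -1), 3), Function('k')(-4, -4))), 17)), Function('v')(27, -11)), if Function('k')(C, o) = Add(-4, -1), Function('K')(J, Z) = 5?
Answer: 69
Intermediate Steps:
Function('k')(C, o) = -5
Add(Add(29, Mul(Function('r')(Add(Mul(Function('K')(-5, -1), 3), Function('k')(-4, -4))), 17)), Function('v')(27, -11)) = Add(Add(29, Mul(3, 17)), -11) = Add(Add(29, 51), -11) = Add(80, -11) = 69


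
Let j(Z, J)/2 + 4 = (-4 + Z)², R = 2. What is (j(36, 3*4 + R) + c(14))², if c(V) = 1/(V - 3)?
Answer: 503598481/121 ≈ 4.1620e+6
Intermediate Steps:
c(V) = 1/(-3 + V)
j(Z, J) = -8 + 2*(-4 + Z)²
(j(36, 3*4 + R) + c(14))² = ((-8 + 2*(-4 + 36)²) + 1/(-3 + 14))² = ((-8 + 2*32²) + 1/11)² = ((-8 + 2*1024) + 1/11)² = ((-8 + 2048) + 1/11)² = (2040 + 1/11)² = (22441/11)² = 503598481/121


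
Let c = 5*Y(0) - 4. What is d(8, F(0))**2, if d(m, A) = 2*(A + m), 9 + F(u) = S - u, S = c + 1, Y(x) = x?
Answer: 64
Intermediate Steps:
c = -4 (c = 5*0 - 4 = 0 - 4 = -4)
S = -3 (S = -4 + 1 = -3)
F(u) = -12 - u (F(u) = -9 + (-3 - u) = -12 - u)
d(m, A) = 2*A + 2*m
d(8, F(0))**2 = (2*(-12 - 1*0) + 2*8)**2 = (2*(-12 + 0) + 16)**2 = (2*(-12) + 16)**2 = (-24 + 16)**2 = (-8)**2 = 64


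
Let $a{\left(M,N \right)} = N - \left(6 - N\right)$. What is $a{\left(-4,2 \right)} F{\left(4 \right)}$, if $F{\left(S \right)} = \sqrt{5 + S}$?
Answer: $-6$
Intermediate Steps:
$a{\left(M,N \right)} = -6 + 2 N$ ($a{\left(M,N \right)} = N + \left(-6 + N\right) = -6 + 2 N$)
$a{\left(-4,2 \right)} F{\left(4 \right)} = \left(-6 + 2 \cdot 2\right) \sqrt{5 + 4} = \left(-6 + 4\right) \sqrt{9} = \left(-2\right) 3 = -6$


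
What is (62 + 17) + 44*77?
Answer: 3467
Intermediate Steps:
(62 + 17) + 44*77 = 79 + 3388 = 3467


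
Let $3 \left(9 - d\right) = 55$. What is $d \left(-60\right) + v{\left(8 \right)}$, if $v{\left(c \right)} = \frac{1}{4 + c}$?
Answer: $\frac{6721}{12} \approx 560.08$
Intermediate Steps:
$d = - \frac{28}{3}$ ($d = 9 - \frac{55}{3} = - \frac{28}{3} \approx -9.3333$)
$d \left(-60\right) + v{\left(8 \right)} = \left(- \frac{28}{3}\right) \left(-60\right) + \frac{1}{4 + 8} = 560 + \frac{1}{12} = \frac{6721}{12}$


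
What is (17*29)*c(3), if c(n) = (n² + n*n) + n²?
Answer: 13311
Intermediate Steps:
c(n) = 3*n² (c(n) = (n² + n²) + n² = 2*n² + n² = 3*n²)
(17*29)*c(3) = (17*29)*(3*3²) = 493*(3*9) = 493*27 = 13311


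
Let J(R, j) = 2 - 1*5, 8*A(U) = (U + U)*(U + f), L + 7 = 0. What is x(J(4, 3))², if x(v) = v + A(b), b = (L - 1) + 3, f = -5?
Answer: 361/4 ≈ 90.250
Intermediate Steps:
L = -7 (L = -7 + 0 = -7)
b = -5 (b = (-7 - 1) + 3 = -8 + 3 = -5)
A(U) = U*(-5 + U)/4 (A(U) = ((U + U)*(U - 5))/8 = ((2*U)*(-5 + U))/8 = (2*U*(-5 + U))/8 = U*(-5 + U)/4)
J(R, j) = -3 (J(R, j) = 2 - 5 = -3)
x(v) = 25/2 + v (x(v) = v + (¼)*(-5)*(-5 - 5) = v + (¼)*(-5)*(-10) = v + 25/2 = 25/2 + v)
x(J(4, 3))² = (25/2 - 3)² = (19/2)² = 361/4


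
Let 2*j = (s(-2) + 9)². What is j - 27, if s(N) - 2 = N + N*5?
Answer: -53/2 ≈ -26.500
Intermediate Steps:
s(N) = 2 + 6*N (s(N) = 2 + (N + N*5) = 2 + (N + 5*N) = 2 + 6*N)
j = ½ (j = ((2 + 6*(-2)) + 9)²/2 = ((2 - 12) + 9)²/2 = (-10 + 9)²/2 = (½)*(-1)² = (½)*1 = ½ ≈ 0.50000)
j - 27 = ½ - 27 = -53/2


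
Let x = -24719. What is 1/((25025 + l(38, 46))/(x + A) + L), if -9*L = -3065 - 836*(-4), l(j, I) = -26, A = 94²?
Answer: -15883/517372 ≈ -0.030699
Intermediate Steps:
A = 8836
L = -31 (L = -(-3065 - 836*(-4))/9 = -(-3065 - 1*(-3344))/9 = -(-3065 + 3344)/9 = -⅑*279 = -31)
1/((25025 + l(38, 46))/(x + A) + L) = 1/((25025 - 26)/(-24719 + 8836) - 31) = 1/(24999/(-15883) - 31) = 1/(24999*(-1/15883) - 31) = 1/(-24999/15883 - 31) = 1/(-517372/15883) = -15883/517372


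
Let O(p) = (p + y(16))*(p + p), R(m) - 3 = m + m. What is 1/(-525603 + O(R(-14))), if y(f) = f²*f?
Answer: -1/729153 ≈ -1.3715e-6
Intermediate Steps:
y(f) = f³
R(m) = 3 + 2*m (R(m) = 3 + (m + m) = 3 + 2*m)
O(p) = 2*p*(4096 + p) (O(p) = (p + 16³)*(p + p) = (p + 4096)*(2*p) = (4096 + p)*(2*p) = 2*p*(4096 + p))
1/(-525603 + O(R(-14))) = 1/(-525603 + 2*(3 + 2*(-14))*(4096 + (3 + 2*(-14)))) = 1/(-525603 + 2*(3 - 28)*(4096 + (3 - 28))) = 1/(-525603 + 2*(-25)*(4096 - 25)) = 1/(-525603 + 2*(-25)*4071) = 1/(-525603 - 203550) = 1/(-729153) = -1/729153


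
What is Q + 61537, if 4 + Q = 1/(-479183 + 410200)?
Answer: 4244730938/68983 ≈ 61533.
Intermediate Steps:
Q = -275933/68983 (Q = -4 + 1/(-479183 + 410200) = -4 + 1/(-68983) = -4 - 1/68983 = -275933/68983 ≈ -4.0000)
Q + 61537 = -275933/68983 + 61537 = 4244730938/68983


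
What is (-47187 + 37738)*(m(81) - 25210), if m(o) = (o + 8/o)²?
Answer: 1155150162001/6561 ≈ 1.7606e+8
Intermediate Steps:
(-47187 + 37738)*(m(81) - 25210) = (-47187 + 37738)*((8 + 81²)²/81² - 25210) = -9449*((8 + 6561)²/6561 - 25210) = -9449*((1/6561)*6569² - 25210) = -9449*((1/6561)*43151761 - 25210) = -9449*(43151761/6561 - 25210) = -9449*(-122251049/6561) = 1155150162001/6561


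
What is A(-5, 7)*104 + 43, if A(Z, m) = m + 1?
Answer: 875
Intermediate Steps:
A(Z, m) = 1 + m
A(-5, 7)*104 + 43 = (1 + 7)*104 + 43 = 8*104 + 43 = 832 + 43 = 875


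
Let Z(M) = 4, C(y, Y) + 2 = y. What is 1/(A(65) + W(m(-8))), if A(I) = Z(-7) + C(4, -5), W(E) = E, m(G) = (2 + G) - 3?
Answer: -⅓ ≈ -0.33333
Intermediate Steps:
m(G) = -1 + G
C(y, Y) = -2 + y
A(I) = 6 (A(I) = 4 + (-2 + 4) = 4 + 2 = 6)
1/(A(65) + W(m(-8))) = 1/(6 + (-1 - 8)) = 1/(6 - 9) = 1/(-3) = -⅓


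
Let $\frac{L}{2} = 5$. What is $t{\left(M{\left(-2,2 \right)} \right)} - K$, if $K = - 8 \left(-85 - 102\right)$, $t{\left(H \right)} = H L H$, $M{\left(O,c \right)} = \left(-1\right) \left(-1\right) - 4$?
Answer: $-1406$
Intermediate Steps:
$L = 10$ ($L = 2 \cdot 5 = 10$)
$M{\left(O,c \right)} = -3$ ($M{\left(O,c \right)} = 1 - 4 = -3$)
$t{\left(H \right)} = 10 H^{2}$ ($t{\left(H \right)} = H 10 H = 10 H H = 10 H^{2}$)
$K = 1496$ ($K = \left(-8\right) \left(-187\right) = 1496$)
$t{\left(M{\left(-2,2 \right)} \right)} - K = 10 \left(-3\right)^{2} - 1496 = 10 \cdot 9 - 1496 = 90 - 1496 = -1406$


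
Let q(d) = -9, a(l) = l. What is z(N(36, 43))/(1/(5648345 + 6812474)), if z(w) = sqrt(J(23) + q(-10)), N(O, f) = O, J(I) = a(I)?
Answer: 12460819*sqrt(14) ≈ 4.6624e+7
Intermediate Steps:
J(I) = I
z(w) = sqrt(14) (z(w) = sqrt(23 - 9) = sqrt(14))
z(N(36, 43))/(1/(5648345 + 6812474)) = sqrt(14)/(1/(5648345 + 6812474)) = sqrt(14)/(1/12460819) = sqrt(14)*12460819 = 12460819*sqrt(14)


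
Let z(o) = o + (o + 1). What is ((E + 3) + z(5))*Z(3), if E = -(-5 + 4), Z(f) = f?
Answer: 45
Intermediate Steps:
z(o) = 1 + 2*o (z(o) = o + (1 + o) = 1 + 2*o)
E = 1 (E = -1*(-1) = 1)
((E + 3) + z(5))*Z(3) = ((1 + 3) + (1 + 2*5))*3 = (4 + (1 + 10))*3 = (4 + 11)*3 = 15*3 = 45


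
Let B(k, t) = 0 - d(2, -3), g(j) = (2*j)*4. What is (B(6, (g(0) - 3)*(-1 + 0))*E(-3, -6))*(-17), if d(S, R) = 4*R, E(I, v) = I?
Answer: 612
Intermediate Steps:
g(j) = 8*j
B(k, t) = 12 (B(k, t) = 0 - 4*(-3) = 0 - 1*(-12) = 0 + 12 = 12)
(B(6, (g(0) - 3)*(-1 + 0))*E(-3, -6))*(-17) = (12*(-3))*(-17) = -36*(-17) = 612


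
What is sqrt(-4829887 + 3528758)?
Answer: I*sqrt(1301129) ≈ 1140.7*I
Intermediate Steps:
sqrt(-4829887 + 3528758) = sqrt(-1301129) = I*sqrt(1301129)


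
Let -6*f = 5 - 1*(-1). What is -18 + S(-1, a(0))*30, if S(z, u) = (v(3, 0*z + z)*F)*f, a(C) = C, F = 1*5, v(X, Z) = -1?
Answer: 132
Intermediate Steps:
f = -1 (f = -(5 - 1*(-1))/6 = -(5 + 1)/6 = -1/6*6 = -1)
F = 5
S(z, u) = 5 (S(z, u) = -1*5*(-1) = -5*(-1) = 5)
-18 + S(-1, a(0))*30 = -18 + 5*30 = -18 + 150 = 132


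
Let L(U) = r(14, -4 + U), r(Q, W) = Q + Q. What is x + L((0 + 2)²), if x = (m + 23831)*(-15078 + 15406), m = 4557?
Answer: 9311292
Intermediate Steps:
r(Q, W) = 2*Q
L(U) = 28 (L(U) = 2*14 = 28)
x = 9311264 (x = (4557 + 23831)*(-15078 + 15406) = 28388*328 = 9311264)
x + L((0 + 2)²) = 9311264 + 28 = 9311292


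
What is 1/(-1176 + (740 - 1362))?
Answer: -1/1798 ≈ -0.00055617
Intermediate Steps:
1/(-1176 + (740 - 1362)) = 1/(-1176 - 622) = 1/(-1798) = -1/1798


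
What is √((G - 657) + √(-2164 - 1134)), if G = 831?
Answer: √(174 + I*√3298) ≈ 13.365 + 2.1485*I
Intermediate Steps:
√((G - 657) + √(-2164 - 1134)) = √((831 - 657) + √(-2164 - 1134)) = √(174 + √(-3298)) = √(174 + I*√3298)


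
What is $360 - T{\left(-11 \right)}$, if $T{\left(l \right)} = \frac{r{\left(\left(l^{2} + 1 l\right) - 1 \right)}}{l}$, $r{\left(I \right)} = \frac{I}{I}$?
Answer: $\frac{3961}{11} \approx 360.09$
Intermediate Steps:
$r{\left(I \right)} = 1$
$T{\left(l \right)} = \frac{1}{l}$ ($T{\left(l \right)} = 1 \frac{1}{l} = \frac{1}{l}$)
$360 - T{\left(-11 \right)} = 360 - \frac{1}{-11} = 360 - - \frac{1}{11} = 360 + \frac{1}{11} = \frac{3961}{11}$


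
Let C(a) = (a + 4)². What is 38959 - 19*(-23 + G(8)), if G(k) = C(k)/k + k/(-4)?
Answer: 39092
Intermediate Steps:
C(a) = (4 + a)²
G(k) = -k/4 + (4 + k)²/k (G(k) = (4 + k)²/k + k/(-4) = (4 + k)²/k + k*(-¼) = (4 + k)²/k - k/4 = -k/4 + (4 + k)²/k)
38959 - 19*(-23 + G(8)) = 38959 - 19*(-23 + (-¼*8 + (4 + 8)²/8)) = 38959 - 19*(-23 + (-2 + (⅛)*12²)) = 38959 - 19*(-23 + (-2 + (⅛)*144)) = 38959 - 19*(-23 + (-2 + 18)) = 38959 - 19*(-23 + 16) = 38959 - 19*(-7) = 38959 + 133 = 39092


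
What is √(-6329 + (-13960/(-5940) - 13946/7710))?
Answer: 7*I*√2090155086690/127215 ≈ 79.552*I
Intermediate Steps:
√(-6329 + (-13960/(-5940) - 13946/7710)) = √(-6329 + (-13960*(-1/5940) - 13946*1/7710)) = √(-6329 + (698/297 - 6973/3855)) = √(-6329 + 206603/381645) = √(-2415224602/381645) = 7*I*√2090155086690/127215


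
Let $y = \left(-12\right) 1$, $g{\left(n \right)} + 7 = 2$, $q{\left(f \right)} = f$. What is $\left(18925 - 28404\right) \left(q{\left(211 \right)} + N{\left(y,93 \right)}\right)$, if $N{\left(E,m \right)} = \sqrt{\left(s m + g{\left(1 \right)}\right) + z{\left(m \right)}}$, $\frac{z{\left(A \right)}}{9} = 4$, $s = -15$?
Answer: $-2000069 - 18958 i \sqrt{341} \approx -2.0001 \cdot 10^{6} - 3.5008 \cdot 10^{5} i$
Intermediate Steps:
$g{\left(n \right)} = -5$ ($g{\left(n \right)} = -7 + 2 = -5$)
$y = -12$
$z{\left(A \right)} = 36$ ($z{\left(A \right)} = 9 \cdot 4 = 36$)
$N{\left(E,m \right)} = \sqrt{31 - 15 m}$ ($N{\left(E,m \right)} = \sqrt{\left(- 15 m - 5\right) + 36} = \sqrt{\left(-5 - 15 m\right) + 36} = \sqrt{31 - 15 m}$)
$\left(18925 - 28404\right) \left(q{\left(211 \right)} + N{\left(y,93 \right)}\right) = \left(18925 - 28404\right) \left(211 + \sqrt{31 - 1395}\right) = - 9479 \left(211 + \sqrt{31 - 1395}\right) = - 9479 \left(211 + \sqrt{-1364}\right) = - 9479 \left(211 + 2 i \sqrt{341}\right) = -2000069 - 18958 i \sqrt{341}$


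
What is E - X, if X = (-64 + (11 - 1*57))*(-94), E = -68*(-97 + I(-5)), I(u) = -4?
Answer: -3472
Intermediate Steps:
E = 6868 (E = -68*(-97 - 4) = -68*(-101) = 6868)
X = 10340 (X = (-64 + (11 - 57))*(-94) = (-64 - 46)*(-94) = -110*(-94) = 10340)
E - X = 6868 - 1*10340 = 6868 - 10340 = -3472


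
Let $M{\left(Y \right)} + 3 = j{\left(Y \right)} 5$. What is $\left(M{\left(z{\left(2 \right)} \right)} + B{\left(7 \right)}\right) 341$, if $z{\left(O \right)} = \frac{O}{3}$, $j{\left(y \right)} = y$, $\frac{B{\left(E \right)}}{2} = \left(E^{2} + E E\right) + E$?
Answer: $\frac{215171}{3} \approx 71724.0$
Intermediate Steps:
$B{\left(E \right)} = 2 E + 4 E^{2}$ ($B{\left(E \right)} = 2 \left(\left(E^{2} + E E\right) + E\right) = 2 \left(\left(E^{2} + E^{2}\right) + E\right) = 2 \left(2 E^{2} + E\right) = 2 \left(E + 2 E^{2}\right) = 2 E + 4 E^{2}$)
$z{\left(O \right)} = \frac{O}{3}$ ($z{\left(O \right)} = O \frac{1}{3} = \frac{O}{3}$)
$M{\left(Y \right)} = -3 + 5 Y$ ($M{\left(Y \right)} = -3 + Y 5 = -3 + 5 Y$)
$\left(M{\left(z{\left(2 \right)} \right)} + B{\left(7 \right)}\right) 341 = \left(\left(-3 + 5 \cdot \frac{1}{3} \cdot 2\right) + 2 \cdot 7 \left(1 + 2 \cdot 7\right)\right) 341 = \left(\left(-3 + 5 \cdot \frac{2}{3}\right) + 2 \cdot 7 \left(1 + 14\right)\right) 341 = \left(\left(-3 + \frac{10}{3}\right) + 2 \cdot 7 \cdot 15\right) 341 = \left(\frac{1}{3} + 210\right) 341 = \frac{631}{3} \cdot 341 = \frac{215171}{3}$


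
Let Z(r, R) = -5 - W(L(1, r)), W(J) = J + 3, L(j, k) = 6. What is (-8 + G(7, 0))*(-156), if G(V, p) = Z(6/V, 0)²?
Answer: -29328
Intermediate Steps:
W(J) = 3 + J
Z(r, R) = -14 (Z(r, R) = -5 - (3 + 6) = -5 - 1*9 = -5 - 9 = -14)
G(V, p) = 196 (G(V, p) = (-14)² = 196)
(-8 + G(7, 0))*(-156) = (-8 + 196)*(-156) = 188*(-156) = -29328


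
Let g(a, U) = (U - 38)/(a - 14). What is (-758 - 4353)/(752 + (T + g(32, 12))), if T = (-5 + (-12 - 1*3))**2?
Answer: -2421/545 ≈ -4.4422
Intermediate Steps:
g(a, U) = (-38 + U)/(-14 + a)
T = 400 (T = (-5 + (-12 - 3))**2 = (-5 - 15)**2 = (-20)**2 = 400)
(-758 - 4353)/(752 + (T + g(32, 12))) = (-758 - 4353)/(752 + (400 + (-38 + 12)/(-14 + 32))) = -5111/(752 + (400 - 26/18)) = -5111/(752 + (400 + (1/18)*(-26))) = -5111/(752 + (400 - 13/9)) = -5111/(752 + 3587/9) = -5111/10355/9 = -5111*9/10355 = -2421/545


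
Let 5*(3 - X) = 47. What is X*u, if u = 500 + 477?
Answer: -31264/5 ≈ -6252.8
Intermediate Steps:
u = 977
X = -32/5 (X = 3 - ⅕*47 = 3 - 47/5 = -32/5 ≈ -6.4000)
X*u = -32/5*977 = -31264/5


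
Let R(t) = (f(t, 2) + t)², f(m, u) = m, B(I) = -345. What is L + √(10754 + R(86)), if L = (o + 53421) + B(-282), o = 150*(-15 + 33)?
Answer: 55776 + 9*√498 ≈ 55977.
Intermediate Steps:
o = 2700 (o = 150*18 = 2700)
R(t) = 4*t² (R(t) = (t + t)² = (2*t)² = 4*t²)
L = 55776 (L = (2700 + 53421) - 345 = 56121 - 345 = 55776)
L + √(10754 + R(86)) = 55776 + √(10754 + 4*86²) = 55776 + √(10754 + 4*7396) = 55776 + √(10754 + 29584) = 55776 + √40338 = 55776 + 9*√498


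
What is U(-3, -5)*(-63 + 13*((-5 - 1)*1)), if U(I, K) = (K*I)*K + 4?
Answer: 10011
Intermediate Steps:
U(I, K) = 4 + I*K² (U(I, K) = (I*K)*K + 4 = I*K² + 4 = 4 + I*K²)
U(-3, -5)*(-63 + 13*((-5 - 1)*1)) = (4 - 3*(-5)²)*(-63 + 13*((-5 - 1)*1)) = (4 - 3*25)*(-63 + 13*(-6*1)) = (4 - 75)*(-63 + 13*(-6)) = -71*(-63 - 78) = -71*(-141) = 10011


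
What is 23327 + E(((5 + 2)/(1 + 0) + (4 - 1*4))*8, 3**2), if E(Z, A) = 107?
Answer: 23434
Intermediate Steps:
23327 + E(((5 + 2)/(1 + 0) + (4 - 1*4))*8, 3**2) = 23327 + 107 = 23434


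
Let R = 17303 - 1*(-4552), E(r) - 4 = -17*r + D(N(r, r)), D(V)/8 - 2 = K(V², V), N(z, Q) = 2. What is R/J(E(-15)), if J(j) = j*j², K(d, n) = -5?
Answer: 93/55225 ≈ 0.0016840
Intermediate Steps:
D(V) = -24 (D(V) = 16 + 8*(-5) = 16 - 40 = -24)
E(r) = -20 - 17*r (E(r) = 4 + (-17*r - 24) = 4 + (-24 - 17*r) = -20 - 17*r)
R = 21855 (R = 17303 + 4552 = 21855)
J(j) = j³
R/J(E(-15)) = 21855/((-20 - 17*(-15))³) = 21855/((-20 + 255)³) = 21855/(235³) = 21855/12977875 = 21855*(1/12977875) = 93/55225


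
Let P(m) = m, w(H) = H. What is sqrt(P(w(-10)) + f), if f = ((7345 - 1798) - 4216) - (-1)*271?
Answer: 2*sqrt(398) ≈ 39.900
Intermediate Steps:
f = 1602 (f = (5547 - 4216) - 1*(-271) = 1331 + 271 = 1602)
sqrt(P(w(-10)) + f) = sqrt(-10 + 1602) = sqrt(1592) = 2*sqrt(398)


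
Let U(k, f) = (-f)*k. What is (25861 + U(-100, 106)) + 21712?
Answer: 58173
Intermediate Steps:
U(k, f) = -f*k
(25861 + U(-100, 106)) + 21712 = (25861 - 1*106*(-100)) + 21712 = (25861 + 10600) + 21712 = 36461 + 21712 = 58173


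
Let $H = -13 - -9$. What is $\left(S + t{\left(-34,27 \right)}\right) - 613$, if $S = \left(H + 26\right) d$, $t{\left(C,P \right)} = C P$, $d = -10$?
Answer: $-1751$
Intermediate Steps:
$H = -4$ ($H = -13 + 9 = -4$)
$S = -220$ ($S = \left(-4 + 26\right) \left(-10\right) = 22 \left(-10\right) = -220$)
$\left(S + t{\left(-34,27 \right)}\right) - 613 = \left(-220 - 918\right) - 613 = -1138 - 613 = -1751$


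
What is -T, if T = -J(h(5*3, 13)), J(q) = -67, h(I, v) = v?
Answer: -67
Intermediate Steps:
T = 67 (T = -1*(-67) = 67)
-T = -1*67 = -67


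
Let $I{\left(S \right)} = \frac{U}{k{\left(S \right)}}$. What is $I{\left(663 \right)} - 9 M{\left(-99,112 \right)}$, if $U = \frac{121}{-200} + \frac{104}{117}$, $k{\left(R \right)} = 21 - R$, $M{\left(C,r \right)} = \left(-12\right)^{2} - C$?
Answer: $- \frac{2527297711}{1155600} \approx -2187.0$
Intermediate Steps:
$M{\left(C,r \right)} = 144 - C$
$U = \frac{511}{1800}$ ($U = 121 \left(- \frac{1}{200}\right) + 104 \cdot \frac{1}{117} = - \frac{121}{200} + \frac{8}{9} = \frac{511}{1800} \approx 0.28389$)
$I{\left(S \right)} = \frac{511}{1800 \left(21 - S\right)}$
$I{\left(663 \right)} - 9 M{\left(-99,112 \right)} = - \frac{511}{-37800 + 1800 \cdot 663} - 9 \left(144 - -99\right) = - \frac{511}{-37800 + 1193400} - 9 \left(144 + 99\right) = - \frac{511}{1155600} - 9 \cdot 243 = \left(-511\right) \frac{1}{1155600} - 2187 = - \frac{511}{1155600} - 2187 = - \frac{2527297711}{1155600}$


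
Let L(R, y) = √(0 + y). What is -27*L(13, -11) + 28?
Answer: 28 - 27*I*√11 ≈ 28.0 - 89.549*I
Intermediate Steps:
L(R, y) = √y
-27*L(13, -11) + 28 = -27*I*√11 + 28 = 28 - 27*I*√11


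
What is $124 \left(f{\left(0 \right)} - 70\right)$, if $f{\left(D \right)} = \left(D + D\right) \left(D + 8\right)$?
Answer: $-8680$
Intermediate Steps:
$f{\left(D \right)} = 2 D \left(8 + D\right)$
$124 \left(f{\left(0 \right)} - 70\right) = 124 \left(2 \cdot 0 \left(8 + 0\right) - 70\right) = 124 \left(2 \cdot 0 \cdot 8 - 70\right) = 124 \left(0 - 70\right) = 124 \left(-70\right) = -8680$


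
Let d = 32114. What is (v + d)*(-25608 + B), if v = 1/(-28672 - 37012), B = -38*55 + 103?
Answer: -58208230030125/65684 ≈ -8.8619e+8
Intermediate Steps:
B = -1987 (B = -2090 + 103 = -1987)
v = -1/65684 (v = 1/(-65684) = -1/65684 ≈ -1.5224e-5)
(v + d)*(-25608 + B) = (-1/65684 + 32114)*(-25608 - 1987) = (2109375975/65684)*(-27595) = -58208230030125/65684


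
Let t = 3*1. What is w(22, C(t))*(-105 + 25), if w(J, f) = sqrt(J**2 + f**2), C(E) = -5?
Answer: -80*sqrt(509) ≈ -1804.9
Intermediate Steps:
t = 3
w(22, C(t))*(-105 + 25) = sqrt(22**2 + (-5)**2)*(-105 + 25) = sqrt(484 + 25)*(-80) = sqrt(509)*(-80) = -80*sqrt(509)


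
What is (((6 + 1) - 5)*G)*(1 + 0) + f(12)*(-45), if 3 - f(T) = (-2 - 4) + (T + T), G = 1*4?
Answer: 683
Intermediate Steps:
G = 4
f(T) = 9 - 2*T (f(T) = 3 - ((-2 - 4) + (T + T)) = 3 - (-6 + 2*T) = 3 + (6 - 2*T) = 9 - 2*T)
(((6 + 1) - 5)*G)*(1 + 0) + f(12)*(-45) = (((6 + 1) - 5)*4)*(1 + 0) + (9 - 2*12)*(-45) = ((7 - 5)*4)*1 + (9 - 24)*(-45) = (2*4)*1 - 15*(-45) = 8*1 + 675 = 8 + 675 = 683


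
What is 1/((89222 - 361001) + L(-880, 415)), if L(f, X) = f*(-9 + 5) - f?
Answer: -1/267379 ≈ -3.7400e-6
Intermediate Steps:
L(f, X) = -5*f (L(f, X) = f*(-4) - f = -4*f - f = -5*f)
1/((89222 - 361001) + L(-880, 415)) = 1/((89222 - 361001) - 5*(-880)) = 1/(-271779 + 4400) = 1/(-267379) = -1/267379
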